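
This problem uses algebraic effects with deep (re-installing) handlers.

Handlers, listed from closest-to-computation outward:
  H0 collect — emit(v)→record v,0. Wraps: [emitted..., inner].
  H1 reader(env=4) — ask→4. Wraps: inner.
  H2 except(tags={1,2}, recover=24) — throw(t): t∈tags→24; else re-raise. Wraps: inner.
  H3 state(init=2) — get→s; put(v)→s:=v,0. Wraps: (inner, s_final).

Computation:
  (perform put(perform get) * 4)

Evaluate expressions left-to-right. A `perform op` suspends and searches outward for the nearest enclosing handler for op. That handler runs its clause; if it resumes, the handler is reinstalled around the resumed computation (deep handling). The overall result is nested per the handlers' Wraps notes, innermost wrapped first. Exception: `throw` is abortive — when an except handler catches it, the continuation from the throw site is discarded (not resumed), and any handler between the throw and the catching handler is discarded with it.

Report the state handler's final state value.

Answer: 2

Working:
get @ H3 ⇒ 2
put(2) @ H3 ⇒ s:=2
H0 returns [0]
H1 returns [0]
H2 returns [0]
H3 returns ([0], 2)
= ([0], 2)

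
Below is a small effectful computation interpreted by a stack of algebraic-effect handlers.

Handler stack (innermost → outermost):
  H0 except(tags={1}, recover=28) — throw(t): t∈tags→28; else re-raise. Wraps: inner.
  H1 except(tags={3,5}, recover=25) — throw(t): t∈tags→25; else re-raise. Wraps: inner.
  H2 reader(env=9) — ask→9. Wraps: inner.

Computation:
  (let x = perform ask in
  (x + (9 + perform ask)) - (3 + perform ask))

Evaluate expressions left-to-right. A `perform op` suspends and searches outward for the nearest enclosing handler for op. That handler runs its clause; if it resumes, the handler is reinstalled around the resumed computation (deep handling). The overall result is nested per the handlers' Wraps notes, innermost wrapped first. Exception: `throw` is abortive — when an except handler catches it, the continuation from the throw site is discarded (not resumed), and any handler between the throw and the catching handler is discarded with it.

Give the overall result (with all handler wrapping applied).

Step-by-step:
ask @ H2 ⇒ 9
ask @ H2 ⇒ 9
ask @ H2 ⇒ 9
H0 returns 15
H1 returns 15
H2 returns 15
= 15

Answer: 15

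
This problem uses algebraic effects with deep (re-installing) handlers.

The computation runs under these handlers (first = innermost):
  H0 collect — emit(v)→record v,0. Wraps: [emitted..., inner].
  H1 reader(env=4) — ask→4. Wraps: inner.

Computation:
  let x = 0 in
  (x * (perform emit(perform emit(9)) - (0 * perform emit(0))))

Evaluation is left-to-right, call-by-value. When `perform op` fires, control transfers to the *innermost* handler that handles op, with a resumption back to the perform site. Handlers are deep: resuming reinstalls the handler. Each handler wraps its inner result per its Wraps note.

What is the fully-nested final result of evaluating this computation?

Working:
emit(9) @ H0 ⇒ out+=9
emit(0) @ H0 ⇒ out+=0
emit(0) @ H0 ⇒ out+=0
H0 returns [9, 0, 0, 0]
H1 returns [9, 0, 0, 0]
= [9, 0, 0, 0]

Answer: [9, 0, 0, 0]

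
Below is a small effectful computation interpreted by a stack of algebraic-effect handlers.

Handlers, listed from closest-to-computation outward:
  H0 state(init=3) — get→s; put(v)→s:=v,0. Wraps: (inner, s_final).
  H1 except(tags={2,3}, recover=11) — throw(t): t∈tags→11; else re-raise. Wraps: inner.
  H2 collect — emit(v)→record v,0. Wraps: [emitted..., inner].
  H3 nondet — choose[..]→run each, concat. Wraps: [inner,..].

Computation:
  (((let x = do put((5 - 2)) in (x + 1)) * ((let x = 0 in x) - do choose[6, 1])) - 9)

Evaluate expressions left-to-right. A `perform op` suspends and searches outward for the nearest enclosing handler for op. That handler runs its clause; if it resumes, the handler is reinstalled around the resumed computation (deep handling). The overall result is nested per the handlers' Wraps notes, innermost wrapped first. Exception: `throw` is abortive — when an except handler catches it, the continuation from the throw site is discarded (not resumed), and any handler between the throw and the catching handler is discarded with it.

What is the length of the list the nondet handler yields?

Answer: 2

Evaluation trace:
put(3) @ H0 ⇒ s:=3
choose[6, 1] @ H3
  branch[0] choose=6:
    H0 returns (-15, 3)
    H1 returns (-15, 3)
    H2 returns [(-15, 3)]
    H3 returns [[(-15, 3)]]
  branch[1] choose=1:
    H0 returns (-10, 3)
    H1 returns (-10, 3)
    H2 returns [(-10, 3)]
    H3 returns [[(-10, 3)]]
= [[(-15, 3)], [(-10, 3)]]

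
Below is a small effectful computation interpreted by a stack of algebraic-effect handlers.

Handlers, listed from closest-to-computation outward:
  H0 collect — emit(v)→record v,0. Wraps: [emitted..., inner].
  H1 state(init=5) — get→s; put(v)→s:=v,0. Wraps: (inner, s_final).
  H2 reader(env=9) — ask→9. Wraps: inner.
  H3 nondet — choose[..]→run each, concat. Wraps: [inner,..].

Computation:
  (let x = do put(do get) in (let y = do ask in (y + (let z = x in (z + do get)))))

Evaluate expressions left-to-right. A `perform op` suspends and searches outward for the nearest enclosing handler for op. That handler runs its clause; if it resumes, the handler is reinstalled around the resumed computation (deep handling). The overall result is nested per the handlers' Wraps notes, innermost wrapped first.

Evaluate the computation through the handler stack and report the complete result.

Answer: [([14], 5)]

Working:
get @ H1 ⇒ 5
put(5) @ H1 ⇒ s:=5
ask @ H2 ⇒ 9
get @ H1 ⇒ 5
H0 returns [14]
H1 returns ([14], 5)
H2 returns ([14], 5)
H3 returns [([14], 5)]
= [([14], 5)]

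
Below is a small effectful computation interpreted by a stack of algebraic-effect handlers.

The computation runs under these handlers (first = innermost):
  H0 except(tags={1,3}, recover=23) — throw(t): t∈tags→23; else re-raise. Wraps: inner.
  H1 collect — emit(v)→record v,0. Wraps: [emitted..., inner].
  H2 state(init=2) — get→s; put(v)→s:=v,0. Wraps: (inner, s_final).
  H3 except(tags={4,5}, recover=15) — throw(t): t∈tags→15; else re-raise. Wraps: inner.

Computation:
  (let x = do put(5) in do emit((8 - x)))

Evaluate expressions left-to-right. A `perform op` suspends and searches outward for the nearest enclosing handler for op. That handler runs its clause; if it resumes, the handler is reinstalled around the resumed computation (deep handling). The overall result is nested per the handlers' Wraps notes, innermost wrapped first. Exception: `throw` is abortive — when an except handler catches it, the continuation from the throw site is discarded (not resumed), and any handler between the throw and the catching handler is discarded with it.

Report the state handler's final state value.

Step-by-step:
put(5) @ H2 ⇒ s:=5
emit(8) @ H1 ⇒ out+=8
H0 returns 0
H1 returns [8, 0]
H2 returns ([8, 0], 5)
H3 returns ([8, 0], 5)
= ([8, 0], 5)

Answer: 5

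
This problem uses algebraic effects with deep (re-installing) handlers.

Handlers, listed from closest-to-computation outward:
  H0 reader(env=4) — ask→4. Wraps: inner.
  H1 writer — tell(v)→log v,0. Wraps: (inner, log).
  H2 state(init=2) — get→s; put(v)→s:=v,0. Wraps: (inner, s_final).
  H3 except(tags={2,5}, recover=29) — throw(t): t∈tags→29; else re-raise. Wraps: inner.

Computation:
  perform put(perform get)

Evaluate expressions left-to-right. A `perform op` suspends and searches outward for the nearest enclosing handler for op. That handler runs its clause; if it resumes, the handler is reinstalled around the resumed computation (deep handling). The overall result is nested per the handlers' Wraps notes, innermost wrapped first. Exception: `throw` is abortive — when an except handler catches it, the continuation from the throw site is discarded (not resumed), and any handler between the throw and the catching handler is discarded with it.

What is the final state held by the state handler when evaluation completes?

Answer: 2

Evaluation trace:
get @ H2 ⇒ 2
put(2) @ H2 ⇒ s:=2
H0 returns 0
H1 returns (0, ())
H2 returns ((0, ()), 2)
H3 returns ((0, ()), 2)
= ((0, ()), 2)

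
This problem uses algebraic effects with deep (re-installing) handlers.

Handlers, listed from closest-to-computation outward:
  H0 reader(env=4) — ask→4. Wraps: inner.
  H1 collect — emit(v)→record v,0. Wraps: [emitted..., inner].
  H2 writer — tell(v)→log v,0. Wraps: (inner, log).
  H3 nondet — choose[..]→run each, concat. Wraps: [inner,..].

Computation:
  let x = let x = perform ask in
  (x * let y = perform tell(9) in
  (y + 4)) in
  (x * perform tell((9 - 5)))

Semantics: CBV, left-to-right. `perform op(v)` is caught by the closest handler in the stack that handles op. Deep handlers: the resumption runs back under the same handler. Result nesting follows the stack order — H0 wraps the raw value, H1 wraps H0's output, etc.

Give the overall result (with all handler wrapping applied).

Answer: [([0], (9, 4))]

Step-by-step:
ask @ H0 ⇒ 4
tell(9) @ H2 ⇒ log+=9
tell(4) @ H2 ⇒ log+=4
H0 returns 0
H1 returns [0]
H2 returns ([0], (9, 4))
H3 returns [([0], (9, 4))]
= [([0], (9, 4))]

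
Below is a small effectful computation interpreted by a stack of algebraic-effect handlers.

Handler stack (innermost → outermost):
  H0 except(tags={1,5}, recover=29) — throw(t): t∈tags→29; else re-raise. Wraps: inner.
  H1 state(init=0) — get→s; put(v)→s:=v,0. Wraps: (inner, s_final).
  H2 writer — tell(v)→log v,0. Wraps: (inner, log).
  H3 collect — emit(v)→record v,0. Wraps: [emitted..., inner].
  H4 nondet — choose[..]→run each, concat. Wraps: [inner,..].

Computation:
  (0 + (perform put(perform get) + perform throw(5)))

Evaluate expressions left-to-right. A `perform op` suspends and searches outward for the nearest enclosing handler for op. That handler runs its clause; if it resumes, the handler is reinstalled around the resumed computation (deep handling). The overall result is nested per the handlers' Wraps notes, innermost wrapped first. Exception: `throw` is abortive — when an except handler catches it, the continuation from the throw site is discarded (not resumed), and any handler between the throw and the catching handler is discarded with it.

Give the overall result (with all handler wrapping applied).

Answer: [[((29, 0), ())]]

Evaluation trace:
get @ H1 ⇒ 0
put(0) @ H1 ⇒ s:=0
throw(5) @ H0 caught ⇒ 29
H1 returns (29, 0)
H2 returns ((29, 0), ())
H3 returns [((29, 0), ())]
H4 returns [[((29, 0), ())]]
= [[((29, 0), ())]]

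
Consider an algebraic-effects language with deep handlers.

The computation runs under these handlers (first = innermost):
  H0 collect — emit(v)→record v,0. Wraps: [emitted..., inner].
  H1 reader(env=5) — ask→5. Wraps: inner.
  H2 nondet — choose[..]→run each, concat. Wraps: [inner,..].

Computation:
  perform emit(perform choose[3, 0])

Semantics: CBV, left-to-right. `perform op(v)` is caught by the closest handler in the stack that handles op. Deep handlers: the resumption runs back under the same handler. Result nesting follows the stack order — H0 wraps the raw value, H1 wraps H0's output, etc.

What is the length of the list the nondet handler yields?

Step-by-step:
choose[3, 0] @ H2
  branch[0] choose=3:
    emit(3) @ H0 ⇒ out+=3
    H0 returns [3, 0]
    H1 returns [3, 0]
    H2 returns [[3, 0]]
  branch[1] choose=0:
    emit(0) @ H0 ⇒ out+=0
    H0 returns [0, 0]
    H1 returns [0, 0]
    H2 returns [[0, 0]]
= [[3, 0], [0, 0]]

Answer: 2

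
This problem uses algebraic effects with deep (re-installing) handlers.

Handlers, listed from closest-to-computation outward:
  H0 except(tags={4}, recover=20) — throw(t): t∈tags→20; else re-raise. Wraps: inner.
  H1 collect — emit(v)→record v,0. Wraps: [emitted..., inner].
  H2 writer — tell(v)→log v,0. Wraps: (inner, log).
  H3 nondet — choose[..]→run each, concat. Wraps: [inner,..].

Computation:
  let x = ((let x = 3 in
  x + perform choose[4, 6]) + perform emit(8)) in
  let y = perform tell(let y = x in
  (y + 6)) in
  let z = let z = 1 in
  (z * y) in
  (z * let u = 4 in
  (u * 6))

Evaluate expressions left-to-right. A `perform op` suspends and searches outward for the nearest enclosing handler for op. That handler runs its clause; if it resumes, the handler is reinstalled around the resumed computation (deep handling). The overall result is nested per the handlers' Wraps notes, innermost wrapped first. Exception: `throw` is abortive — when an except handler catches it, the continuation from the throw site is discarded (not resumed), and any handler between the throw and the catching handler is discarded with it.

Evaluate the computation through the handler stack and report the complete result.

Step-by-step:
choose[4, 6] @ H3
  branch[0] choose=4:
    emit(8) @ H1 ⇒ out+=8
    tell(13) @ H2 ⇒ log+=13
    H0 returns 0
    H1 returns [8, 0]
    H2 returns ([8, 0], (13))
    H3 returns [([8, 0], (13))]
  branch[1] choose=6:
    emit(8) @ H1 ⇒ out+=8
    tell(15) @ H2 ⇒ log+=15
    H0 returns 0
    H1 returns [8, 0]
    H2 returns ([8, 0], (15))
    H3 returns [([8, 0], (15))]
= [([8, 0], (13)), ([8, 0], (15))]

Answer: [([8, 0], (13)), ([8, 0], (15))]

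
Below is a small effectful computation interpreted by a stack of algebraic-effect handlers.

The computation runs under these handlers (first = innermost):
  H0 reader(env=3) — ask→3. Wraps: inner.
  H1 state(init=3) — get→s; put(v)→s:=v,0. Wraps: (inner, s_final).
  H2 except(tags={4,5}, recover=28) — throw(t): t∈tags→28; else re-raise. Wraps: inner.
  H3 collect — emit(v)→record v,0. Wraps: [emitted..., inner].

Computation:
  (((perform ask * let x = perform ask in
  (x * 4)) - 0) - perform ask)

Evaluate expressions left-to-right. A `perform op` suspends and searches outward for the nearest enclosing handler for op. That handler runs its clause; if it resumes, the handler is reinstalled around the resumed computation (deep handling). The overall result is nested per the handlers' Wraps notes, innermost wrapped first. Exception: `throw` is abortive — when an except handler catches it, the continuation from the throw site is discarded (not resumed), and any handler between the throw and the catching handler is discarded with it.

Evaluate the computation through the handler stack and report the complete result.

Answer: [(33, 3)]

Working:
ask @ H0 ⇒ 3
ask @ H0 ⇒ 3
ask @ H0 ⇒ 3
H0 returns 33
H1 returns (33, 3)
H2 returns (33, 3)
H3 returns [(33, 3)]
= [(33, 3)]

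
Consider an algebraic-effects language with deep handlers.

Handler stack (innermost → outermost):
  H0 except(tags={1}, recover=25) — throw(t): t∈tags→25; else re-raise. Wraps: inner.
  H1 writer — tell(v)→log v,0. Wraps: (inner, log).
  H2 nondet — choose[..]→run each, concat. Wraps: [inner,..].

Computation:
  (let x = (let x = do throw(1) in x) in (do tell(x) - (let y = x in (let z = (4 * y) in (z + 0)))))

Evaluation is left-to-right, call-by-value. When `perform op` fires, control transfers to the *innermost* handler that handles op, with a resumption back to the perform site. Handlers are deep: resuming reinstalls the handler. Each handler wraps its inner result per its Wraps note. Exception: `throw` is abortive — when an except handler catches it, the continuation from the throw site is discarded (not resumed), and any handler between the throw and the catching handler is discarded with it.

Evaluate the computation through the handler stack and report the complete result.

Evaluation trace:
throw(1) @ H0 caught ⇒ 25
H1 returns (25, ())
H2 returns [(25, ())]
= [(25, ())]

Answer: [(25, ())]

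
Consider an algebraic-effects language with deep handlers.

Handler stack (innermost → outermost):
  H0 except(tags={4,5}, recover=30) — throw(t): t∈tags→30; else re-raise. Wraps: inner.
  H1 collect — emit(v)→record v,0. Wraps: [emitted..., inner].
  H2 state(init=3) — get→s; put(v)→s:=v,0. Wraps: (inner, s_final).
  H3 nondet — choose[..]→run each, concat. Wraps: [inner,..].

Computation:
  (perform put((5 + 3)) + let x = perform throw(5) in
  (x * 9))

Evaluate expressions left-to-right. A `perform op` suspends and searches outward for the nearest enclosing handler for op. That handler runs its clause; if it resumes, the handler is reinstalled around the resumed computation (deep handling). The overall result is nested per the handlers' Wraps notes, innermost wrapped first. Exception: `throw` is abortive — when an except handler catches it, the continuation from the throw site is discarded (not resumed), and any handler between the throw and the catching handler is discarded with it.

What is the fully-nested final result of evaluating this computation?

Step-by-step:
put(8) @ H2 ⇒ s:=8
throw(5) @ H0 caught ⇒ 30
H1 returns [30]
H2 returns ([30], 8)
H3 returns [([30], 8)]
= [([30], 8)]

Answer: [([30], 8)]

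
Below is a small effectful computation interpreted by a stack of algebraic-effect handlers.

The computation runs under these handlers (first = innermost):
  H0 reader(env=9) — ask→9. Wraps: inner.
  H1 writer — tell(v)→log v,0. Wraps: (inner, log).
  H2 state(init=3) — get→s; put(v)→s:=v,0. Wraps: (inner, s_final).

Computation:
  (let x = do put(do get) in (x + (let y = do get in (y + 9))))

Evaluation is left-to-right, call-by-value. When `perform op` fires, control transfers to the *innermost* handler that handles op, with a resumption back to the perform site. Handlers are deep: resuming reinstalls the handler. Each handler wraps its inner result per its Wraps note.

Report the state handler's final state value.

Answer: 3

Evaluation trace:
get @ H2 ⇒ 3
put(3) @ H2 ⇒ s:=3
get @ H2 ⇒ 3
H0 returns 12
H1 returns (12, ())
H2 returns ((12, ()), 3)
= ((12, ()), 3)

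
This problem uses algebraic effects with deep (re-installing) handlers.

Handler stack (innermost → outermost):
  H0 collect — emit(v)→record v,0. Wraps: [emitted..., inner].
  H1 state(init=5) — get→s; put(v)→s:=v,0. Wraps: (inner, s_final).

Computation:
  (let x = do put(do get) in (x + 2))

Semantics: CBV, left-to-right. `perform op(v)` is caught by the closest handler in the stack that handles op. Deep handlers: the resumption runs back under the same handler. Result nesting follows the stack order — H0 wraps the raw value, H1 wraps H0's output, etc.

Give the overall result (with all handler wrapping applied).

Working:
get @ H1 ⇒ 5
put(5) @ H1 ⇒ s:=5
H0 returns [2]
H1 returns ([2], 5)
= ([2], 5)

Answer: ([2], 5)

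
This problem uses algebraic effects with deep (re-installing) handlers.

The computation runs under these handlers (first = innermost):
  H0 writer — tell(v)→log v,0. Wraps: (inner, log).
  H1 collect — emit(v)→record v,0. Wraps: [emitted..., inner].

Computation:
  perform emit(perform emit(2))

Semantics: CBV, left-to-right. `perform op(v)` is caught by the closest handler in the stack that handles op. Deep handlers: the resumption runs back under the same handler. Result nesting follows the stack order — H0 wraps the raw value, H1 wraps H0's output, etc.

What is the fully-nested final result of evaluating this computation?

Evaluation trace:
emit(2) @ H1 ⇒ out+=2
emit(0) @ H1 ⇒ out+=0
H0 returns (0, ())
H1 returns [2, 0, (0, ())]
= [2, 0, (0, ())]

Answer: [2, 0, (0, ())]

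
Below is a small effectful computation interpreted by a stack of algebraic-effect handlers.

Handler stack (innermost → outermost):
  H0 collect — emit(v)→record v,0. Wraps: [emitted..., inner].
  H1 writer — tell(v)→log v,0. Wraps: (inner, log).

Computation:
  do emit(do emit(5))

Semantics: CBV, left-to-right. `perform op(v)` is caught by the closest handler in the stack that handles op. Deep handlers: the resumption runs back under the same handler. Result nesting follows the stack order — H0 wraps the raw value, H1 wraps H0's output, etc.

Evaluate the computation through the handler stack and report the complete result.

Evaluation trace:
emit(5) @ H0 ⇒ out+=5
emit(0) @ H0 ⇒ out+=0
H0 returns [5, 0, 0]
H1 returns ([5, 0, 0], ())
= ([5, 0, 0], ())

Answer: ([5, 0, 0], ())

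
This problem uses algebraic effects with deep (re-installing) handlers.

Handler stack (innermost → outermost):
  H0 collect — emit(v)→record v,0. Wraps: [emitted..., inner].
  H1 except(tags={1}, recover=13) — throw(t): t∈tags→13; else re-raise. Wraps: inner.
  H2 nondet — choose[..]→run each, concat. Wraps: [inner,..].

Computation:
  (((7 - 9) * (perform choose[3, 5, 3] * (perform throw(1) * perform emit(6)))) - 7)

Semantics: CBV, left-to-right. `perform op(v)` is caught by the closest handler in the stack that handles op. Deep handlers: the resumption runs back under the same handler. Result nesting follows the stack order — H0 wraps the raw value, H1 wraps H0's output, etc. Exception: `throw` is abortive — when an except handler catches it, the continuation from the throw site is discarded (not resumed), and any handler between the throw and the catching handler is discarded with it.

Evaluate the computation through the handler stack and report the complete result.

Answer: [13, 13, 13]

Step-by-step:
choose[3, 5, 3] @ H2
  branch[0] choose=3:
    throw(1) @ H1 caught ⇒ 13
    H2 returns [13]
  branch[1] choose=5:
    throw(1) @ H1 caught ⇒ 13
    H2 returns [13]
  branch[2] choose=3:
    throw(1) @ H1 caught ⇒ 13
    H2 returns [13]
= [13, 13, 13]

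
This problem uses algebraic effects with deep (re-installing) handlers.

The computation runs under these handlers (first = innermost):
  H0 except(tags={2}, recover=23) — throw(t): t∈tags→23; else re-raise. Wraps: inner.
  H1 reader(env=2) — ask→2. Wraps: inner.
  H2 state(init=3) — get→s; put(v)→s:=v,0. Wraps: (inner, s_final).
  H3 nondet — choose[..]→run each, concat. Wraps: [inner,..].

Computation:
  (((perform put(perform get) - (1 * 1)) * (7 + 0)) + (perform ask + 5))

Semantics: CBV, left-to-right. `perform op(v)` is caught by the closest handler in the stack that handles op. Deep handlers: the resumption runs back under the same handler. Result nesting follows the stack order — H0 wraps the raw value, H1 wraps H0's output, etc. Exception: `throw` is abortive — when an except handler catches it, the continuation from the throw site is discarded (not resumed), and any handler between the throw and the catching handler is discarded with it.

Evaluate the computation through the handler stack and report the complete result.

Answer: [(0, 3)]

Evaluation trace:
get @ H2 ⇒ 3
put(3) @ H2 ⇒ s:=3
ask @ H1 ⇒ 2
H0 returns 0
H1 returns 0
H2 returns (0, 3)
H3 returns [(0, 3)]
= [(0, 3)]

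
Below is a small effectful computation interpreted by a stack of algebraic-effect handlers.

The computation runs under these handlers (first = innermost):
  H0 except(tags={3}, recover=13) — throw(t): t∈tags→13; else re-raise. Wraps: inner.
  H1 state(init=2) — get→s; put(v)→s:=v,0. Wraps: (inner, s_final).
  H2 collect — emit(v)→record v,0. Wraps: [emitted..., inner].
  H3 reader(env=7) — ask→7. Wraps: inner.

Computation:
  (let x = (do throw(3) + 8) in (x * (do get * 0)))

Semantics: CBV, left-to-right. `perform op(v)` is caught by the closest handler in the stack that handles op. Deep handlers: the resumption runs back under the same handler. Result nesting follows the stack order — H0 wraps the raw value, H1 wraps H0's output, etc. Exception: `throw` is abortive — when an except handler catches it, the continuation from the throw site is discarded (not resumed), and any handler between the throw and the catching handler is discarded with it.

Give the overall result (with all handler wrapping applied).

Evaluation trace:
throw(3) @ H0 caught ⇒ 13
H1 returns (13, 2)
H2 returns [(13, 2)]
H3 returns [(13, 2)]
= [(13, 2)]

Answer: [(13, 2)]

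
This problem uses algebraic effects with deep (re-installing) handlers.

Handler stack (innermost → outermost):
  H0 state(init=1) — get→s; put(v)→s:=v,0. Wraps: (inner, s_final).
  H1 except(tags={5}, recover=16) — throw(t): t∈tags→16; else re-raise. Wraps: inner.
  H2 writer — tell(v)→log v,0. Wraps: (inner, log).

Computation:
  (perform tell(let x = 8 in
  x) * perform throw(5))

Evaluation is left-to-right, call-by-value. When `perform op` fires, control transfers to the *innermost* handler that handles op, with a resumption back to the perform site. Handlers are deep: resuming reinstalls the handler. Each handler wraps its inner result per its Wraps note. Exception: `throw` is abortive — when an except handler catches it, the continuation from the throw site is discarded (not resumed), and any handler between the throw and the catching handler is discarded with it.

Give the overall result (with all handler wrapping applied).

Answer: (16, (8))

Evaluation trace:
tell(8) @ H2 ⇒ log+=8
throw(5) @ H1 caught ⇒ 16
H2 returns (16, (8))
= (16, (8))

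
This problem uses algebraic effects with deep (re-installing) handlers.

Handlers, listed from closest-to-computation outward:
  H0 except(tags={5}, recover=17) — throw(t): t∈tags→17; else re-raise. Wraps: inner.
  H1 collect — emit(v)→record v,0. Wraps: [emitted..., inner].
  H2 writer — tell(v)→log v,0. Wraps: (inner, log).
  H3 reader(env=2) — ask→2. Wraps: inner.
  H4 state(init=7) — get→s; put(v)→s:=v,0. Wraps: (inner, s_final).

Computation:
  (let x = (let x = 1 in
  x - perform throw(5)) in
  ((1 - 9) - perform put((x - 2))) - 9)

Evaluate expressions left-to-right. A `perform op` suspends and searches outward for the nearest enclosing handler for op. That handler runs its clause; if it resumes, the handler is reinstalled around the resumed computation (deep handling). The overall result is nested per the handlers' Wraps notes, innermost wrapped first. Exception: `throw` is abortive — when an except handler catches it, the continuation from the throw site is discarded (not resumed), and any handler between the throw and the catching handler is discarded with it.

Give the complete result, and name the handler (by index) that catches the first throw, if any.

Answer: (([17], ()), 7) ; first throw caught by: H0

Step-by-step:
throw(5) @ H0 caught ⇒ 17
H1 returns [17]
H2 returns ([17], ())
H3 returns ([17], ())
H4 returns (([17], ()), 7)
= (([17], ()), 7)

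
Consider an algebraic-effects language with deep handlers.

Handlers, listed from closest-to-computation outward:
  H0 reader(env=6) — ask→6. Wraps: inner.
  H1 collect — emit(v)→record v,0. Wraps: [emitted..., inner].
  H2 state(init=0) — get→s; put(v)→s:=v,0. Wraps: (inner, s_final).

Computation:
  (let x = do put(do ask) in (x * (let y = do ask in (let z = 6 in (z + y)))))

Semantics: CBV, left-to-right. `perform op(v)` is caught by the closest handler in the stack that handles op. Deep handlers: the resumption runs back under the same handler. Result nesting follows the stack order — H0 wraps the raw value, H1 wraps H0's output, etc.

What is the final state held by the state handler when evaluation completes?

Step-by-step:
ask @ H0 ⇒ 6
put(6) @ H2 ⇒ s:=6
ask @ H0 ⇒ 6
H0 returns 0
H1 returns [0]
H2 returns ([0], 6)
= ([0], 6)

Answer: 6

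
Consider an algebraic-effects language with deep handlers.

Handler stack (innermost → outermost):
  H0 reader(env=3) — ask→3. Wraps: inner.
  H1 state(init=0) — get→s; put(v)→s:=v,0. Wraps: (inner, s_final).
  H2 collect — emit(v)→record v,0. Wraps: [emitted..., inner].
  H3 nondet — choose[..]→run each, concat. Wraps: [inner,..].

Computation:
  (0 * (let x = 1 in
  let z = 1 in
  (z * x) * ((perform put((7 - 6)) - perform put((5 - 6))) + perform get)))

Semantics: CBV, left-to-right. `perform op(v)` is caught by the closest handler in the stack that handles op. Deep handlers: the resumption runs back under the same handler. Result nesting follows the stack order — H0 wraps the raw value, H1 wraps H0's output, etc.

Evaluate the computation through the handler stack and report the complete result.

Evaluation trace:
put(1) @ H1 ⇒ s:=1
put(-1) @ H1 ⇒ s:=-1
get @ H1 ⇒ -1
H0 returns 0
H1 returns (0, -1)
H2 returns [(0, -1)]
H3 returns [[(0, -1)]]
= [[(0, -1)]]

Answer: [[(0, -1)]]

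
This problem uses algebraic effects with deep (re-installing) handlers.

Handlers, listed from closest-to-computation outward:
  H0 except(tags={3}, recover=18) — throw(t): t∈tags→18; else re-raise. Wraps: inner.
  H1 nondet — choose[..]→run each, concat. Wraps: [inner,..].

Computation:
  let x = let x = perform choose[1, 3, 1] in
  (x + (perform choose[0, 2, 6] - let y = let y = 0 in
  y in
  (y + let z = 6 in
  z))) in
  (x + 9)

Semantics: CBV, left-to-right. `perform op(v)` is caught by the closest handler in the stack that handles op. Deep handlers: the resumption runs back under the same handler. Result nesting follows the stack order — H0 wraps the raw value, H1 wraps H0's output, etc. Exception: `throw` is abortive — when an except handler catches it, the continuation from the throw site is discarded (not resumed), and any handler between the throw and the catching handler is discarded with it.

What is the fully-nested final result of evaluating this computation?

Answer: [4, 6, 10, 6, 8, 12, 4, 6, 10]

Step-by-step:
choose[1, 3, 1] @ H1
  branch[0] choose=1:
    choose[0, 2, 6] @ H1
      branch[0] choose=0:
        H0 returns 4
        H1 returns [4]
      branch[1] choose=2:
        H0 returns 6
        H1 returns [6]
      branch[2] choose=6:
        H0 returns 10
        H1 returns [10]
  branch[1] choose=3:
    choose[0, 2, 6] @ H1
      branch[0] choose=0:
        H0 returns 6
        H1 returns [6]
      branch[1] choose=2:
        H0 returns 8
        H1 returns [8]
      branch[2] choose=6:
        H0 returns 12
        H1 returns [12]
  branch[2] choose=1:
    choose[0, 2, 6] @ H1
      branch[0] choose=0:
        H0 returns 4
        H1 returns [4]
      branch[1] choose=2:
        H0 returns 6
        H1 returns [6]
      branch[2] choose=6:
        H0 returns 10
        H1 returns [10]
= [4, 6, 10, 6, 8, 12, 4, 6, 10]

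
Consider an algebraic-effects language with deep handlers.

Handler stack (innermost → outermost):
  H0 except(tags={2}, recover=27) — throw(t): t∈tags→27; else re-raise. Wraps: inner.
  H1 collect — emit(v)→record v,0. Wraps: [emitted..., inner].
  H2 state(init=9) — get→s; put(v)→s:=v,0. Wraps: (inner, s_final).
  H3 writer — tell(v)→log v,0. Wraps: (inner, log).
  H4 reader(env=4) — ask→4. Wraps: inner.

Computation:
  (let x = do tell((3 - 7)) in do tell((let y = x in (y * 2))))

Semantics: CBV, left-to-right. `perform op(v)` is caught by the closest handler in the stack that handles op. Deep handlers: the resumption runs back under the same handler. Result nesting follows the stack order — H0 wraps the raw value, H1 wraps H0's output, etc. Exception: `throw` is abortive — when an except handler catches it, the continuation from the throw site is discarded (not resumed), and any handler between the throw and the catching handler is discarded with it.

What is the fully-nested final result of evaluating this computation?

Evaluation trace:
tell(-4) @ H3 ⇒ log+=-4
tell(0) @ H3 ⇒ log+=0
H0 returns 0
H1 returns [0]
H2 returns ([0], 9)
H3 returns (([0], 9), (-4, 0))
H4 returns (([0], 9), (-4, 0))
= (([0], 9), (-4, 0))

Answer: (([0], 9), (-4, 0))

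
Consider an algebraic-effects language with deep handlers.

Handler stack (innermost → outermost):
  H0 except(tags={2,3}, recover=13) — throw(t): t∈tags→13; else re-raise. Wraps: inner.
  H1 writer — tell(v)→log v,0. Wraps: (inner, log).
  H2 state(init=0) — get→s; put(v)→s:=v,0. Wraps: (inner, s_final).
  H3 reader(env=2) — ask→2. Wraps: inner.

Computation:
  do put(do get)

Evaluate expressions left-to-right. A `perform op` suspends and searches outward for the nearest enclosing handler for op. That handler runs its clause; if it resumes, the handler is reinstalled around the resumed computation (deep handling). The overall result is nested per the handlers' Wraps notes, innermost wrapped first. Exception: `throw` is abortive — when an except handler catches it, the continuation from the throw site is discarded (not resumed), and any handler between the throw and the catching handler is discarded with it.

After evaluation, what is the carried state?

Answer: 0

Working:
get @ H2 ⇒ 0
put(0) @ H2 ⇒ s:=0
H0 returns 0
H1 returns (0, ())
H2 returns ((0, ()), 0)
H3 returns ((0, ()), 0)
= ((0, ()), 0)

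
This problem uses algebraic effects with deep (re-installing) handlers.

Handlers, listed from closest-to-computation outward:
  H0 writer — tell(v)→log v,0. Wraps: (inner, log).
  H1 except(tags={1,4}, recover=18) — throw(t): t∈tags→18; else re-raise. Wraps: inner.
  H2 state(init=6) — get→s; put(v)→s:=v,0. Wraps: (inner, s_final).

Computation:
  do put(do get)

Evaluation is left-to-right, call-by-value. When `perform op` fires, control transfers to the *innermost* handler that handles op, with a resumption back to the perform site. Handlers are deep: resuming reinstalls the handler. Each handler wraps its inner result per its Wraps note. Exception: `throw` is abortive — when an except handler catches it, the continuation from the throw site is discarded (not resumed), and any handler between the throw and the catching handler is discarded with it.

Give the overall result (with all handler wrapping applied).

Evaluation trace:
get @ H2 ⇒ 6
put(6) @ H2 ⇒ s:=6
H0 returns (0, ())
H1 returns (0, ())
H2 returns ((0, ()), 6)
= ((0, ()), 6)

Answer: ((0, ()), 6)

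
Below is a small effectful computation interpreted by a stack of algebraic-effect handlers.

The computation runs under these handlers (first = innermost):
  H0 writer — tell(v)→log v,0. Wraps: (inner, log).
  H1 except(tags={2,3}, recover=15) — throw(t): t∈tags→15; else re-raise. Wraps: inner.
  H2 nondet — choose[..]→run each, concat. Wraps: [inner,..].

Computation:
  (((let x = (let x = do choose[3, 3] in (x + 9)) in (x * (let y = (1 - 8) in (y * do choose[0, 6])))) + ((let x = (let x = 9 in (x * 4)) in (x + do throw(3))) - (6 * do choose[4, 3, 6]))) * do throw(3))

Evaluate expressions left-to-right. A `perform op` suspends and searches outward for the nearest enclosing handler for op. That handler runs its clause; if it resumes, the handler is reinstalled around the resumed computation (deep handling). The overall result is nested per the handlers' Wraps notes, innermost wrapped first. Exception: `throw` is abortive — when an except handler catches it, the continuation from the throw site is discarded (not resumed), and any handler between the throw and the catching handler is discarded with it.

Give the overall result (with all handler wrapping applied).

Working:
choose[3, 3] @ H2
  branch[0] choose=3:
    choose[0, 6] @ H2
      branch[0] choose=0:
        throw(3) @ H1 caught ⇒ 15
        H2 returns [15]
      branch[1] choose=6:
        throw(3) @ H1 caught ⇒ 15
        H2 returns [15]
  branch[1] choose=3:
    choose[0, 6] @ H2
      branch[0] choose=0:
        throw(3) @ H1 caught ⇒ 15
        H2 returns [15]
      branch[1] choose=6:
        throw(3) @ H1 caught ⇒ 15
        H2 returns [15]
= [15, 15, 15, 15]

Answer: [15, 15, 15, 15]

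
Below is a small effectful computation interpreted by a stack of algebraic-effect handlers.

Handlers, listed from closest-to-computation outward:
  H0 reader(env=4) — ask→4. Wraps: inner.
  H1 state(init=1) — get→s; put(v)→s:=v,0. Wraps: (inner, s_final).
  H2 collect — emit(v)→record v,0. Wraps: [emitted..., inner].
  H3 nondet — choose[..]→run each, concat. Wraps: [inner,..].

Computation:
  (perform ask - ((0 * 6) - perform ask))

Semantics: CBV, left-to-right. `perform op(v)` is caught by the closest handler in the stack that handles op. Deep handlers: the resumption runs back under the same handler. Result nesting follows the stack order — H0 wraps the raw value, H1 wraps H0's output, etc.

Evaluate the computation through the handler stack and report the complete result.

Working:
ask @ H0 ⇒ 4
ask @ H0 ⇒ 4
H0 returns 8
H1 returns (8, 1)
H2 returns [(8, 1)]
H3 returns [[(8, 1)]]
= [[(8, 1)]]

Answer: [[(8, 1)]]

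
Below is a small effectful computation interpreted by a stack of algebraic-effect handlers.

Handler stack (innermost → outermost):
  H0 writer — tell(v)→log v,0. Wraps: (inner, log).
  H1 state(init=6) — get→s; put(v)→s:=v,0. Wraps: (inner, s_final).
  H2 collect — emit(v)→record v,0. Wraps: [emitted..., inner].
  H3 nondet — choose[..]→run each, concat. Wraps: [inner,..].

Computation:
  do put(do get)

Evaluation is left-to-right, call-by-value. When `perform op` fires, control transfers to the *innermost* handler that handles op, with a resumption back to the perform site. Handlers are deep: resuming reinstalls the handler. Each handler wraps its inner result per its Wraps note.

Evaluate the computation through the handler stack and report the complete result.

Answer: [[((0, ()), 6)]]

Step-by-step:
get @ H1 ⇒ 6
put(6) @ H1 ⇒ s:=6
H0 returns (0, ())
H1 returns ((0, ()), 6)
H2 returns [((0, ()), 6)]
H3 returns [[((0, ()), 6)]]
= [[((0, ()), 6)]]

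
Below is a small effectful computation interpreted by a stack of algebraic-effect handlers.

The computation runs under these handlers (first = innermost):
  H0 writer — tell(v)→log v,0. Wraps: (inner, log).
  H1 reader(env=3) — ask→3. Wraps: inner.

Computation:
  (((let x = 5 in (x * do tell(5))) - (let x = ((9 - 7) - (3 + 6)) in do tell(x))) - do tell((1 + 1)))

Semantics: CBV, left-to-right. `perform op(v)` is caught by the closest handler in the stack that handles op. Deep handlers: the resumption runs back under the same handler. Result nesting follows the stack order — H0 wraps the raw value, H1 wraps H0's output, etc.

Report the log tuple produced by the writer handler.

Answer: (5, -7, 2)

Evaluation trace:
tell(5) @ H0 ⇒ log+=5
tell(-7) @ H0 ⇒ log+=-7
tell(2) @ H0 ⇒ log+=2
H0 returns (0, (5, -7, 2))
H1 returns (0, (5, -7, 2))
= (0, (5, -7, 2))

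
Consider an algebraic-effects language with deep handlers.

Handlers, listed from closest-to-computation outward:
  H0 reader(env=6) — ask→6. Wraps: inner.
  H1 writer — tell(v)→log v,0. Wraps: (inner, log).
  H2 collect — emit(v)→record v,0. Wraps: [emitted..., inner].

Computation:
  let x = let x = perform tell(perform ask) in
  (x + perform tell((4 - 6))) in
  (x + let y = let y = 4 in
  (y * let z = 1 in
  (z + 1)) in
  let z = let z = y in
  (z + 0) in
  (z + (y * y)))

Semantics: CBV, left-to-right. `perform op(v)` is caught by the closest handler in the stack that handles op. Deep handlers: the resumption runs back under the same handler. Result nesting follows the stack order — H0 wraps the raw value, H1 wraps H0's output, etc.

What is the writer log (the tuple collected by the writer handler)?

Working:
ask @ H0 ⇒ 6
tell(6) @ H1 ⇒ log+=6
tell(-2) @ H1 ⇒ log+=-2
H0 returns 72
H1 returns (72, (6, -2))
H2 returns [(72, (6, -2))]
= [(72, (6, -2))]

Answer: (6, -2)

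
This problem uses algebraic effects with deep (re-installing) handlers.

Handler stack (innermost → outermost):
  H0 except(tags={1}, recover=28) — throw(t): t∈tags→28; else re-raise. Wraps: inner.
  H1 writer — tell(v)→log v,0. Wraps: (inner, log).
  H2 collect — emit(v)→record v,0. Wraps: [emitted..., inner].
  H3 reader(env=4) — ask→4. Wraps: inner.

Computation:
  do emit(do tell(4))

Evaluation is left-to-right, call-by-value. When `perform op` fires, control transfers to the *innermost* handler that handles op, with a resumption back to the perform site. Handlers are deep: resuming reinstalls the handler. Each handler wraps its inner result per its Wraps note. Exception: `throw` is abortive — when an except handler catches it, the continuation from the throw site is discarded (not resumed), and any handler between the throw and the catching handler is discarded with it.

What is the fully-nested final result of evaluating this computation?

Answer: [0, (0, (4))]

Working:
tell(4) @ H1 ⇒ log+=4
emit(0) @ H2 ⇒ out+=0
H0 returns 0
H1 returns (0, (4))
H2 returns [0, (0, (4))]
H3 returns [0, (0, (4))]
= [0, (0, (4))]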